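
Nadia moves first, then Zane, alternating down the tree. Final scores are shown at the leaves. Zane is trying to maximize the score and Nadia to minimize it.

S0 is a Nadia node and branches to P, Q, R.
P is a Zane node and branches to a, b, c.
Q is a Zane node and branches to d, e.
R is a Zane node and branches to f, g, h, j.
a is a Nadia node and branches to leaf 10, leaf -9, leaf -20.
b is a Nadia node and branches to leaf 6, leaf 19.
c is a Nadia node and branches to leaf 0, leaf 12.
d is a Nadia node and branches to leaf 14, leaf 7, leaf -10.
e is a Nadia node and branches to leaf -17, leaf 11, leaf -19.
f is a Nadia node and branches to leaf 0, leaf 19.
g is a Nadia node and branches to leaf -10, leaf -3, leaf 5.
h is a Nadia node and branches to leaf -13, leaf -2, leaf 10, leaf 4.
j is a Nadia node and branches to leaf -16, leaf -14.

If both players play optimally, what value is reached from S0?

a (Nadia): min(10, -9, -20) = -20
b (Nadia): min(6, 19) = 6
c (Nadia): min(0, 12) = 0
P (Zane): max(-20, 6, 0) = 6
d (Nadia): min(14, 7, -10) = -10
e (Nadia): min(-17, 11, -19) = -19
Q (Zane): max(-10, -19) = -10
f (Nadia): min(0, 19) = 0
g (Nadia): min(-10, -3, 5) = -10
h (Nadia): min(-13, -2, 10, 4) = -13
j (Nadia): min(-16, -14) = -16
R (Zane): max(0, -10, -13, -16) = 0
S0 (Nadia): min(6, -10, 0) = -10

-10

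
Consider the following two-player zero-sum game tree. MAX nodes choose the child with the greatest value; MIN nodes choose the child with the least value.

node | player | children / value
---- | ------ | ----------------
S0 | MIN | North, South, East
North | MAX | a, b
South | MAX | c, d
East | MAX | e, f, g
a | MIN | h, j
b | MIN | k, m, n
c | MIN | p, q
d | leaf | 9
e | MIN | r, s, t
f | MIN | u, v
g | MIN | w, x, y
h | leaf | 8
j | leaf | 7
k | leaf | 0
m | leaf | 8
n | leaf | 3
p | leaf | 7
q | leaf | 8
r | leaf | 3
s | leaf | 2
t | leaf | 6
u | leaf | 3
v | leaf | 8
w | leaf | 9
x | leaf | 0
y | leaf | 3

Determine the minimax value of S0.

3

a (MIN): min(8, 7) = 7
b (MIN): min(0, 8, 3) = 0
North (MAX): max(7, 0) = 7
c (MIN): min(7, 8) = 7
South (MAX): max(7, 9) = 9
e (MIN): min(3, 2, 6) = 2
f (MIN): min(3, 8) = 3
g (MIN): min(9, 0, 3) = 0
East (MAX): max(2, 3, 0) = 3
S0 (MIN): min(7, 9, 3) = 3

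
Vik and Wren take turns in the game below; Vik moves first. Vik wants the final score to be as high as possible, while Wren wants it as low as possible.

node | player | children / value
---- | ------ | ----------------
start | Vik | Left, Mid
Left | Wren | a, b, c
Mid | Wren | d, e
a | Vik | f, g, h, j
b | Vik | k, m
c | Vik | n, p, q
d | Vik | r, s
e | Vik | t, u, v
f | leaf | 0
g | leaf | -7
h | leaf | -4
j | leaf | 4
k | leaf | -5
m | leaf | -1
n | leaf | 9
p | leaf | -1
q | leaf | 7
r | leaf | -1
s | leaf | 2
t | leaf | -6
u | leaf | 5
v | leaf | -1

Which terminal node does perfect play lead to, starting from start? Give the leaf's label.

s

a (Vik): max(0, -7, -4, 4) = 4
b (Vik): max(-5, -1) = -1
c (Vik): max(9, -1, 7) = 9
Left (Wren): min(4, -1, 9) = -1
d (Vik): max(-1, 2) = 2
e (Vik): max(-6, 5, -1) = 5
Mid (Wren): min(2, 5) = 2
start (Vik): max(-1, 2) = 2
At start, Vik picks Mid (highest: 2).
At Mid, Wren picks d (lowest: 2).
At d, Vik picks s (highest: 2).
Terminal value 2.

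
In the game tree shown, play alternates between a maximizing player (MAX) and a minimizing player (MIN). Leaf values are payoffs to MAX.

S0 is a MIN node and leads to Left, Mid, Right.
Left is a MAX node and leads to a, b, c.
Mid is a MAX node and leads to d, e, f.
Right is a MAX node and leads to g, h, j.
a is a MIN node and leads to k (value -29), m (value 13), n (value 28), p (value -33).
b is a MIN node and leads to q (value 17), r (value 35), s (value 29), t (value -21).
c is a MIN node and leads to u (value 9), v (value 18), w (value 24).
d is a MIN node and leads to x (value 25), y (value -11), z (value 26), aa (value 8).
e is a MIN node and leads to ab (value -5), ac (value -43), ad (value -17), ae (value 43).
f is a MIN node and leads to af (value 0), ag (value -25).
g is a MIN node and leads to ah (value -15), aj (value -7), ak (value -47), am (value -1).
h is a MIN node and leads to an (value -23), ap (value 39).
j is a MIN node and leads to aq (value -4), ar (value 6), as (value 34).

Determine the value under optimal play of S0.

a (MIN): min(-29, 13, 28, -33) = -33
b (MIN): min(17, 35, 29, -21) = -21
c (MIN): min(9, 18, 24) = 9
Left (MAX): max(-33, -21, 9) = 9
d (MIN): min(25, -11, 26, 8) = -11
e (MIN): min(-5, -43, -17, 43) = -43
f (MIN): min(0, -25) = -25
Mid (MAX): max(-11, -43, -25) = -11
g (MIN): min(-15, -7, -47, -1) = -47
h (MIN): min(-23, 39) = -23
j (MIN): min(-4, 6, 34) = -4
Right (MAX): max(-47, -23, -4) = -4
S0 (MIN): min(9, -11, -4) = -11

-11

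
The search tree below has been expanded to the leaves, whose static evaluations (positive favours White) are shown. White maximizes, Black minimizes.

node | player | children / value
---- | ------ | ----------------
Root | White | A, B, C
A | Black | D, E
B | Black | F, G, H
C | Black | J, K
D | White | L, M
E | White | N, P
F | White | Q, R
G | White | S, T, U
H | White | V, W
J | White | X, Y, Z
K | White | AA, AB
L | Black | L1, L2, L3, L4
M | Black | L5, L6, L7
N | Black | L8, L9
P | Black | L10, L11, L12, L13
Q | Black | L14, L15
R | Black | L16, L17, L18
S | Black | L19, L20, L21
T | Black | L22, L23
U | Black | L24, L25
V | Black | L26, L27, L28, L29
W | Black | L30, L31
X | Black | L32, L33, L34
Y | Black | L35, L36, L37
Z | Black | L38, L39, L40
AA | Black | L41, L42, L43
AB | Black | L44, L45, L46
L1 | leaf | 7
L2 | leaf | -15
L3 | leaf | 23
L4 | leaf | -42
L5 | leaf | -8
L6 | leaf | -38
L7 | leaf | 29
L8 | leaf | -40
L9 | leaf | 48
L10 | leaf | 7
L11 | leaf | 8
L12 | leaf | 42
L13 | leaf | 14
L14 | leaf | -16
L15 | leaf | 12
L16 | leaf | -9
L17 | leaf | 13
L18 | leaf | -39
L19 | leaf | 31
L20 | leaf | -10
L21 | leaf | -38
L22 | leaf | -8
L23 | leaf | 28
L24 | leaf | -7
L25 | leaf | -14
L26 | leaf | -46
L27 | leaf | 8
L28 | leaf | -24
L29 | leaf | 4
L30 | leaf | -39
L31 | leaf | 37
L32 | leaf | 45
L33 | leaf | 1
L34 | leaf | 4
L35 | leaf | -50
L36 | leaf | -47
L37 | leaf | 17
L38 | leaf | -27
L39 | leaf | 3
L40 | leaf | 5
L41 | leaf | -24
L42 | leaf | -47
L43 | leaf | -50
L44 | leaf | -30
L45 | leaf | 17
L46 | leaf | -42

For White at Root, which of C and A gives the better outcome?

A

X (Black): min(45, 1, 4) = 1
Y (Black): min(-50, -47, 17) = -50
Z (Black): min(-27, 3, 5) = -27
J (White): max(1, -50, -27) = 1
AA (Black): min(-24, -47, -50) = -50
AB (Black): min(-30, 17, -42) = -42
K (White): max(-50, -42) = -42
C (Black): min(1, -42) = -42
L (Black): min(7, -15, 23, -42) = -42
M (Black): min(-8, -38, 29) = -38
D (White): max(-42, -38) = -38
N (Black): min(-40, 48) = -40
P (Black): min(7, 8, 42, 14) = 7
E (White): max(-40, 7) = 7
A (Black): min(-38, 7) = -38
White prefers the higher value; C=-42, A=-38. A is better since -38 > -42.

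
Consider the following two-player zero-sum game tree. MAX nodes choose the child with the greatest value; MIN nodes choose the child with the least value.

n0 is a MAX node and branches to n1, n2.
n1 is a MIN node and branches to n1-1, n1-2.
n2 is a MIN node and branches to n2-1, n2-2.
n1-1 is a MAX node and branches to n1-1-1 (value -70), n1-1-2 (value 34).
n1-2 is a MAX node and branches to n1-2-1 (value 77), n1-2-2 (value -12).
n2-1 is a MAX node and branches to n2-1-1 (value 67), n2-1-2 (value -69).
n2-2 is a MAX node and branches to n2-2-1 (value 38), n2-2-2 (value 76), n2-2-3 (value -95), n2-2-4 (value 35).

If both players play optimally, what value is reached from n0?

n1-1 (MAX): max(-70, 34) = 34
n1-2 (MAX): max(77, -12) = 77
n1 (MIN): min(34, 77) = 34
n2-1 (MAX): max(67, -69) = 67
n2-2 (MAX): max(38, 76, -95, 35) = 76
n2 (MIN): min(67, 76) = 67
n0 (MAX): max(34, 67) = 67

67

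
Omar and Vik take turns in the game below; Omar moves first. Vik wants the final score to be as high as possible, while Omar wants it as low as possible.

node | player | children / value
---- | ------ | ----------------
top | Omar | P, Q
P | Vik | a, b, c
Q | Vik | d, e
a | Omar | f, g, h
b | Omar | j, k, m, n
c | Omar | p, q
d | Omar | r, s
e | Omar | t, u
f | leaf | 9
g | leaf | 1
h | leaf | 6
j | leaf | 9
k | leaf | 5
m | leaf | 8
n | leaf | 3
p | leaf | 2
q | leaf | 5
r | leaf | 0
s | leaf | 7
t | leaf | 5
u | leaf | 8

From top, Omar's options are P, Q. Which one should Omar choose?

P

a (Omar): min(9, 1, 6) = 1
b (Omar): min(9, 5, 8, 3) = 3
c (Omar): min(2, 5) = 2
P (Vik): max(1, 3, 2) = 3
d (Omar): min(0, 7) = 0
e (Omar): min(5, 8) = 5
Q (Vik): max(0, 5) = 5
top (Omar): min(3, 5) = 3
Omar at top wants the lowest of {P=3, Q=5}, so chooses P.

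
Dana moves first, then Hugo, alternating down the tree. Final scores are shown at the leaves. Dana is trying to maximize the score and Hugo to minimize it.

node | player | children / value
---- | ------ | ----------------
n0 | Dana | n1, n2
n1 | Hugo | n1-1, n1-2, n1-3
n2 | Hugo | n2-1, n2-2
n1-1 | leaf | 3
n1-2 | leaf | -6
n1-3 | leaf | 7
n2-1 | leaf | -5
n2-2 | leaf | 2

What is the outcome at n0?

n1 (Hugo): min(3, -6, 7) = -6
n2 (Hugo): min(-5, 2) = -5
n0 (Dana): max(-6, -5) = -5

-5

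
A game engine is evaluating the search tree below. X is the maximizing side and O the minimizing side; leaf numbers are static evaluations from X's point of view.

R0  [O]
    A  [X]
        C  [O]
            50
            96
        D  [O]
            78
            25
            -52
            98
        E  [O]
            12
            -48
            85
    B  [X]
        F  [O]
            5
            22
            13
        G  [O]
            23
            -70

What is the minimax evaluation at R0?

C (O): min(50, 96) = 50
D (O): min(78, 25, -52, 98) = -52
E (O): min(12, -48, 85) = -48
A (X): max(50, -52, -48) = 50
F (O): min(5, 22, 13) = 5
G (O): min(23, -70) = -70
B (X): max(5, -70) = 5
R0 (O): min(50, 5) = 5

5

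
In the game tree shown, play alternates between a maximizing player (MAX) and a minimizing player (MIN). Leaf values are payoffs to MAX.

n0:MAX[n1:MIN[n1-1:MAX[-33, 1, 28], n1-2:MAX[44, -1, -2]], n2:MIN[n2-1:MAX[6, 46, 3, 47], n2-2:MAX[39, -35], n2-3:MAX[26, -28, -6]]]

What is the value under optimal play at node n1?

28

n1-1 (MAX): max(-33, 1, 28) = 28
n1-2 (MAX): max(44, -1, -2) = 44
n1 (MIN): min(28, 44) = 28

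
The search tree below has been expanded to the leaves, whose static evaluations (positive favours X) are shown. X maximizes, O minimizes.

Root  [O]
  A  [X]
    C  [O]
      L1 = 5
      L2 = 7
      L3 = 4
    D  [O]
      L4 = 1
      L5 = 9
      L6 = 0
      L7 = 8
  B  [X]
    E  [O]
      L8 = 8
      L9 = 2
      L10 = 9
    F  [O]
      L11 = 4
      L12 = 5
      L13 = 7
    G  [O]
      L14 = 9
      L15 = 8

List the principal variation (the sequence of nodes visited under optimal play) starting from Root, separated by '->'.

Root -> A -> C -> L3

C (O): min(5, 7, 4) = 4
D (O): min(1, 9, 0, 8) = 0
A (X): max(4, 0) = 4
E (O): min(8, 2, 9) = 2
F (O): min(4, 5, 7) = 4
G (O): min(9, 8) = 8
B (X): max(2, 4, 8) = 8
Root (O): min(4, 8) = 4
At Root, O picks A (lowest: 4).
At A, X picks C (highest: 4).
At C, O picks L3 (lowest: 4).
Terminal value 4.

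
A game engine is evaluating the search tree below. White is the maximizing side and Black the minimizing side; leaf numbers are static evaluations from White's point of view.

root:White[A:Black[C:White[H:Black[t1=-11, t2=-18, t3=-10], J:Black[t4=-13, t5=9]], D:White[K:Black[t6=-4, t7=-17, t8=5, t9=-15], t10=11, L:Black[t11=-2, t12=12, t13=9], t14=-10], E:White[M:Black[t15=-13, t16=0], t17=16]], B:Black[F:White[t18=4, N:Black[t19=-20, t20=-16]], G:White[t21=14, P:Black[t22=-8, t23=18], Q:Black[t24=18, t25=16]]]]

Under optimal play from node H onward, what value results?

-18

H (Black): min(-11, -18, -10) = -18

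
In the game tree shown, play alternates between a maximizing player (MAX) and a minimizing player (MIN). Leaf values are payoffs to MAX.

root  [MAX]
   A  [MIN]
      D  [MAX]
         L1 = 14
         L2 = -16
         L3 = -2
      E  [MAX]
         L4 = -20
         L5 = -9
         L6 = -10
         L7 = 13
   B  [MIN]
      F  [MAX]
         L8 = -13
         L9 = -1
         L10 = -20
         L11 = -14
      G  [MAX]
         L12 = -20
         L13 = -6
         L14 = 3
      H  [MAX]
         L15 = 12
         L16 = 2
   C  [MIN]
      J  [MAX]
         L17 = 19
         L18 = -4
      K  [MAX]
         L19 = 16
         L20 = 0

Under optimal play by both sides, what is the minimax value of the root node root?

D (MAX): max(14, -16, -2) = 14
E (MAX): max(-20, -9, -10, 13) = 13
A (MIN): min(14, 13) = 13
F (MAX): max(-13, -1, -20, -14) = -1
G (MAX): max(-20, -6, 3) = 3
H (MAX): max(12, 2) = 12
B (MIN): min(-1, 3, 12) = -1
J (MAX): max(19, -4) = 19
K (MAX): max(16, 0) = 16
C (MIN): min(19, 16) = 16
root (MAX): max(13, -1, 16) = 16

16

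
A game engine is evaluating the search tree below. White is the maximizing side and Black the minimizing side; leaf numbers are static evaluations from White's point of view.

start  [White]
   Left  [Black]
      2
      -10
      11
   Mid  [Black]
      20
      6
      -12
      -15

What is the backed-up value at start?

Left (Black): min(2, -10, 11) = -10
Mid (Black): min(20, 6, -12, -15) = -15
start (White): max(-10, -15) = -10

-10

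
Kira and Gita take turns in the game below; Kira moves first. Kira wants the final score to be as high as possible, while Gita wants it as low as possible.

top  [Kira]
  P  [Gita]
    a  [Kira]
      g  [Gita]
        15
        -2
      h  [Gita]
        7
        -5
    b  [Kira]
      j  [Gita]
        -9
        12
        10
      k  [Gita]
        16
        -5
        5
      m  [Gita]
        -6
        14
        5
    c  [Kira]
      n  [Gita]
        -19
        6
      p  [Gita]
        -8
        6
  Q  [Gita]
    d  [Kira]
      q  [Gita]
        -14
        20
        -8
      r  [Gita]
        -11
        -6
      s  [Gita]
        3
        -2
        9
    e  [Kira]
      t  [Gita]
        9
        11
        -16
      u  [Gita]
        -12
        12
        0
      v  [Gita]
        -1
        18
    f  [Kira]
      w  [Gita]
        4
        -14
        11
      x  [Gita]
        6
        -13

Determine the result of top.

g (Gita): min(15, -2) = -2
h (Gita): min(7, -5) = -5
a (Kira): max(-2, -5) = -2
j (Gita): min(-9, 12, 10) = -9
k (Gita): min(16, -5, 5) = -5
m (Gita): min(-6, 14, 5) = -6
b (Kira): max(-9, -5, -6) = -5
n (Gita): min(-19, 6) = -19
p (Gita): min(-8, 6) = -8
c (Kira): max(-19, -8) = -8
P (Gita): min(-2, -5, -8) = -8
q (Gita): min(-14, 20, -8) = -14
r (Gita): min(-11, -6) = -11
s (Gita): min(3, -2, 9) = -2
d (Kira): max(-14, -11, -2) = -2
t (Gita): min(9, 11, -16) = -16
u (Gita): min(-12, 12, 0) = -12
v (Gita): min(-1, 18) = -1
e (Kira): max(-16, -12, -1) = -1
w (Gita): min(4, -14, 11) = -14
x (Gita): min(6, -13) = -13
f (Kira): max(-14, -13) = -13
Q (Gita): min(-2, -1, -13) = -13
top (Kira): max(-8, -13) = -8

-8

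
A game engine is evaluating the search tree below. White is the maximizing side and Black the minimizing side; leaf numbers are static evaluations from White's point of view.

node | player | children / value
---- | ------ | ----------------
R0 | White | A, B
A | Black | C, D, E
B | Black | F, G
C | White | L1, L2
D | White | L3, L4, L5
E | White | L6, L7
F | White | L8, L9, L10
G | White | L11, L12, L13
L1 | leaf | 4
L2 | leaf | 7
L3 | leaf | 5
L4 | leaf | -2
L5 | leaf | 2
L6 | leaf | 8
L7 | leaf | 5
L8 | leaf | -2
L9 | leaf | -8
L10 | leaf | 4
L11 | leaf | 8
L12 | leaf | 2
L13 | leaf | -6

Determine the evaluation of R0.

C (White): max(4, 7) = 7
D (White): max(5, -2, 2) = 5
E (White): max(8, 5) = 8
A (Black): min(7, 5, 8) = 5
F (White): max(-2, -8, 4) = 4
G (White): max(8, 2, -6) = 8
B (Black): min(4, 8) = 4
R0 (White): max(5, 4) = 5

5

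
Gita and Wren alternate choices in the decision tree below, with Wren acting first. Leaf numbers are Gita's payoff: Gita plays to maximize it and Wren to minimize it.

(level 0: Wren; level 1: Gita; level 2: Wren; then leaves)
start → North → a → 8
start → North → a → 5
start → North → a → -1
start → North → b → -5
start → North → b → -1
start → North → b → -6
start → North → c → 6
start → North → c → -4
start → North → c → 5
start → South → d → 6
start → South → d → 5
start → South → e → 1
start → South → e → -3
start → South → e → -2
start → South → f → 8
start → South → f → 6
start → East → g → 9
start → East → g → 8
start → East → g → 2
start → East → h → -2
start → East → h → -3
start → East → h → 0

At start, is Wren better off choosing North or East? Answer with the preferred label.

North

a (Wren): min(8, 5, -1) = -1
b (Wren): min(-5, -1, -6) = -6
c (Wren): min(6, -4, 5) = -4
North (Gita): max(-1, -6, -4) = -1
g (Wren): min(9, 8, 2) = 2
h (Wren): min(-2, -3, 0) = -3
East (Gita): max(2, -3) = 2
Wren prefers the lower value; North=-1, East=2. North is better since -1 < 2.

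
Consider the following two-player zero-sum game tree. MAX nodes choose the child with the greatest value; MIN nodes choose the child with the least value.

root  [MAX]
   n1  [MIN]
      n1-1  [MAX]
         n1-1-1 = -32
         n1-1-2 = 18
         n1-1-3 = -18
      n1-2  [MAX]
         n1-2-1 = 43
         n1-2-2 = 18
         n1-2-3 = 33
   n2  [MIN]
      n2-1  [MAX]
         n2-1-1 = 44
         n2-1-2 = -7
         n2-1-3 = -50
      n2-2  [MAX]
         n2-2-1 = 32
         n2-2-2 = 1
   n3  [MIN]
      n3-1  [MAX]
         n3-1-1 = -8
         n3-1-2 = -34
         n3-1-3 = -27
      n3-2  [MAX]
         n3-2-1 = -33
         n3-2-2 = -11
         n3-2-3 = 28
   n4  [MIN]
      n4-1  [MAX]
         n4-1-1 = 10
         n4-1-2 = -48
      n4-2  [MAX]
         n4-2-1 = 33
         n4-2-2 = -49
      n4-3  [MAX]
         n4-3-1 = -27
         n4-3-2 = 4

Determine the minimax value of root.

32

n1-1 (MAX): max(-32, 18, -18) = 18
n1-2 (MAX): max(43, 18, 33) = 43
n1 (MIN): min(18, 43) = 18
n2-1 (MAX): max(44, -7, -50) = 44
n2-2 (MAX): max(32, 1) = 32
n2 (MIN): min(44, 32) = 32
n3-1 (MAX): max(-8, -34, -27) = -8
n3-2 (MAX): max(-33, -11, 28) = 28
n3 (MIN): min(-8, 28) = -8
n4-1 (MAX): max(10, -48) = 10
n4-2 (MAX): max(33, -49) = 33
n4-3 (MAX): max(-27, 4) = 4
n4 (MIN): min(10, 33, 4) = 4
root (MAX): max(18, 32, -8, 4) = 32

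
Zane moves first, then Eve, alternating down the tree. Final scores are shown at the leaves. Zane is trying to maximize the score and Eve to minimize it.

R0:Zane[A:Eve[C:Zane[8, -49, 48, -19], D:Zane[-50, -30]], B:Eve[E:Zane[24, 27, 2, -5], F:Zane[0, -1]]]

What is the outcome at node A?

C (Zane): max(8, -49, 48, -19) = 48
D (Zane): max(-50, -30) = -30
A (Eve): min(48, -30) = -30

-30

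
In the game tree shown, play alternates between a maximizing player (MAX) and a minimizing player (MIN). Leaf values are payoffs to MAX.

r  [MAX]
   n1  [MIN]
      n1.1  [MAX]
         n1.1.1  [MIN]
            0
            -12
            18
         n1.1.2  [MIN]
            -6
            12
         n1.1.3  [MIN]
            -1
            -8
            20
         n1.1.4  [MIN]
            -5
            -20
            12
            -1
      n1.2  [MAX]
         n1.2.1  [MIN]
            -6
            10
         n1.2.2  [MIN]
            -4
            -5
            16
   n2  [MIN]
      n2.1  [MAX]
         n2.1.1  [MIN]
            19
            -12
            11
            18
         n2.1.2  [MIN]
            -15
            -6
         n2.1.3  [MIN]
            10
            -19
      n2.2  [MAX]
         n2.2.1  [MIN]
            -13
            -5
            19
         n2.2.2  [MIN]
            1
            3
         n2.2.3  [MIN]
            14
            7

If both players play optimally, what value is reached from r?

-6

n1.1.1 (MIN): min(0, -12, 18) = -12
n1.1.2 (MIN): min(-6, 12) = -6
n1.1.3 (MIN): min(-1, -8, 20) = -8
n1.1.4 (MIN): min(-5, -20, 12, -1) = -20
n1.1 (MAX): max(-12, -6, -8, -20) = -6
n1.2.1 (MIN): min(-6, 10) = -6
n1.2.2 (MIN): min(-4, -5, 16) = -5
n1.2 (MAX): max(-6, -5) = -5
n1 (MIN): min(-6, -5) = -6
n2.1.1 (MIN): min(19, -12, 11, 18) = -12
n2.1.2 (MIN): min(-15, -6) = -15
n2.1.3 (MIN): min(10, -19) = -19
n2.1 (MAX): max(-12, -15, -19) = -12
n2.2.1 (MIN): min(-13, -5, 19) = -13
n2.2.2 (MIN): min(1, 3) = 1
n2.2.3 (MIN): min(14, 7) = 7
n2.2 (MAX): max(-13, 1, 7) = 7
n2 (MIN): min(-12, 7) = -12
r (MAX): max(-6, -12) = -6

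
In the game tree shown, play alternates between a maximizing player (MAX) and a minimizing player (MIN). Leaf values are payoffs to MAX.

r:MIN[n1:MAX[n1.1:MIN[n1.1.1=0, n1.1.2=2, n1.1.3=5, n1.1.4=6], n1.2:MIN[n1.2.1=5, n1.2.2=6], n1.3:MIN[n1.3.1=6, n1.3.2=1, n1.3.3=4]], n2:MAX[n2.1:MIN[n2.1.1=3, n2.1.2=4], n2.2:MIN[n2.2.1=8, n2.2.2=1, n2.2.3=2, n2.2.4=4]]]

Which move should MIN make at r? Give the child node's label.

n1.1 (MIN): min(0, 2, 5, 6) = 0
n1.2 (MIN): min(5, 6) = 5
n1.3 (MIN): min(6, 1, 4) = 1
n1 (MAX): max(0, 5, 1) = 5
n2.1 (MIN): min(3, 4) = 3
n2.2 (MIN): min(8, 1, 2, 4) = 1
n2 (MAX): max(3, 1) = 3
r (MIN): min(5, 3) = 3
MIN at r wants the lowest of {n1=5, n2=3}, so chooses n2.

n2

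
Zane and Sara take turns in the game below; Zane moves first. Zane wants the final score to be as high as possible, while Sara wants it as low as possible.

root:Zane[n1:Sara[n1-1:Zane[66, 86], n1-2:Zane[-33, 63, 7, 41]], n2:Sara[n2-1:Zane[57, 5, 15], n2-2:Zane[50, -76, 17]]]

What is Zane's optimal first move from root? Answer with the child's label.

n1

n1-1 (Zane): max(66, 86) = 86
n1-2 (Zane): max(-33, 63, 7, 41) = 63
n1 (Sara): min(86, 63) = 63
n2-1 (Zane): max(57, 5, 15) = 57
n2-2 (Zane): max(50, -76, 17) = 50
n2 (Sara): min(57, 50) = 50
root (Zane): max(63, 50) = 63
Zane at root wants the highest of {n1=63, n2=50}, so chooses n1.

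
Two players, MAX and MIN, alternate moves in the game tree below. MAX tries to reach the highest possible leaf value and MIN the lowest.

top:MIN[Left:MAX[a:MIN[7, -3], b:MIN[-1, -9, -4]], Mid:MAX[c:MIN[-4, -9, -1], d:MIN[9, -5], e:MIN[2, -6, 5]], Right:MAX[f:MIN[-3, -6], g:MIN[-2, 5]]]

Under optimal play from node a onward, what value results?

-3

a (MIN): min(7, -3) = -3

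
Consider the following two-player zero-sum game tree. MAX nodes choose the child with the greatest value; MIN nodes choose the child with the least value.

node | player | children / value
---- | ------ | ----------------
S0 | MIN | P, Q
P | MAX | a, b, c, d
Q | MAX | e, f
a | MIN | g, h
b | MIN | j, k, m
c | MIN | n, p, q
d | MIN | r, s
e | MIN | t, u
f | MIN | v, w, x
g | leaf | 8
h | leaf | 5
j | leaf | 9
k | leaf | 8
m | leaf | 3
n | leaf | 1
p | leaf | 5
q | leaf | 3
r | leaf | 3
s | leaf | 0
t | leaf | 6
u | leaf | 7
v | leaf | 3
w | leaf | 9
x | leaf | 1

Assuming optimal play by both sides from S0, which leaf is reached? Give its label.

a (MIN): min(8, 5) = 5
b (MIN): min(9, 8, 3) = 3
c (MIN): min(1, 5, 3) = 1
d (MIN): min(3, 0) = 0
P (MAX): max(5, 3, 1, 0) = 5
e (MIN): min(6, 7) = 6
f (MIN): min(3, 9, 1) = 1
Q (MAX): max(6, 1) = 6
S0 (MIN): min(5, 6) = 5
At S0, MIN picks P (lowest: 5).
At P, MAX picks a (highest: 5).
At a, MIN picks h (lowest: 5).
Terminal value 5.

h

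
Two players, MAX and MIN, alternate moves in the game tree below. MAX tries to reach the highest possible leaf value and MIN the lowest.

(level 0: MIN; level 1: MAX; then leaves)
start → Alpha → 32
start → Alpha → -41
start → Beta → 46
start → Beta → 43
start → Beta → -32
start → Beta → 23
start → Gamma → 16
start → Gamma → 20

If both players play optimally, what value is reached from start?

Alpha (MAX): max(32, -41) = 32
Beta (MAX): max(46, 43, -32, 23) = 46
Gamma (MAX): max(16, 20) = 20
start (MIN): min(32, 46, 20) = 20

20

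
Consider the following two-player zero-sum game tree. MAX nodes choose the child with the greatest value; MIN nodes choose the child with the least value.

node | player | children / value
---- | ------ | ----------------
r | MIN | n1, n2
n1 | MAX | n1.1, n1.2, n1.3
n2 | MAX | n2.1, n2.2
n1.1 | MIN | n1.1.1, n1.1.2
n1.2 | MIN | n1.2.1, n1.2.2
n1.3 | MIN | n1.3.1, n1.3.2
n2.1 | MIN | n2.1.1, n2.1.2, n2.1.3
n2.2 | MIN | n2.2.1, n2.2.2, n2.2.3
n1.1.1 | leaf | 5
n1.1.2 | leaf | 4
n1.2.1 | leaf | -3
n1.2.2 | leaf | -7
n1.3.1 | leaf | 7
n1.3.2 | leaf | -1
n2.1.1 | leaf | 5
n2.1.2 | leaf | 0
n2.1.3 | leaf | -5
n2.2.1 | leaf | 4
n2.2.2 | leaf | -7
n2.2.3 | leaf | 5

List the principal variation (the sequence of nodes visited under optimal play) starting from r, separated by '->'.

n1.1 (MIN): min(5, 4) = 4
n1.2 (MIN): min(-3, -7) = -7
n1.3 (MIN): min(7, -1) = -1
n1 (MAX): max(4, -7, -1) = 4
n2.1 (MIN): min(5, 0, -5) = -5
n2.2 (MIN): min(4, -7, 5) = -7
n2 (MAX): max(-5, -7) = -5
r (MIN): min(4, -5) = -5
At r, MIN picks n2 (lowest: -5).
At n2, MAX picks n2.1 (highest: -5).
At n2.1, MIN picks n2.1.3 (lowest: -5).
Terminal value -5.

r -> n2 -> n2.1 -> n2.1.3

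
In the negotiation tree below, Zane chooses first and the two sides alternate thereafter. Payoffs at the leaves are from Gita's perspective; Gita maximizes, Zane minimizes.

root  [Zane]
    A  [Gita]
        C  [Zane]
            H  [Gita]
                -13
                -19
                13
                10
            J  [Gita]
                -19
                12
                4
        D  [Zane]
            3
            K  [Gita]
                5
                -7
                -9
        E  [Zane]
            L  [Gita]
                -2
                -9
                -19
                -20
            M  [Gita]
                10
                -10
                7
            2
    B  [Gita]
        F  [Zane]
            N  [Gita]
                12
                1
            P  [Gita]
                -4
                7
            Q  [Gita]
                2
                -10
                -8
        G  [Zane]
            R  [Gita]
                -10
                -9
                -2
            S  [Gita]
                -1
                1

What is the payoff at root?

2

H (Gita): max(-13, -19, 13, 10) = 13
J (Gita): max(-19, 12, 4) = 12
C (Zane): min(13, 12) = 12
K (Gita): max(5, -7, -9) = 5
D (Zane): min(3, 5) = 3
L (Gita): max(-2, -9, -19, -20) = -2
M (Gita): max(10, -10, 7) = 10
E (Zane): min(-2, 10, 2) = -2
A (Gita): max(12, 3, -2) = 12
N (Gita): max(12, 1) = 12
P (Gita): max(-4, 7) = 7
Q (Gita): max(2, -10, -8) = 2
F (Zane): min(12, 7, 2) = 2
R (Gita): max(-10, -9, -2) = -2
S (Gita): max(-1, 1) = 1
G (Zane): min(-2, 1) = -2
B (Gita): max(2, -2) = 2
root (Zane): min(12, 2) = 2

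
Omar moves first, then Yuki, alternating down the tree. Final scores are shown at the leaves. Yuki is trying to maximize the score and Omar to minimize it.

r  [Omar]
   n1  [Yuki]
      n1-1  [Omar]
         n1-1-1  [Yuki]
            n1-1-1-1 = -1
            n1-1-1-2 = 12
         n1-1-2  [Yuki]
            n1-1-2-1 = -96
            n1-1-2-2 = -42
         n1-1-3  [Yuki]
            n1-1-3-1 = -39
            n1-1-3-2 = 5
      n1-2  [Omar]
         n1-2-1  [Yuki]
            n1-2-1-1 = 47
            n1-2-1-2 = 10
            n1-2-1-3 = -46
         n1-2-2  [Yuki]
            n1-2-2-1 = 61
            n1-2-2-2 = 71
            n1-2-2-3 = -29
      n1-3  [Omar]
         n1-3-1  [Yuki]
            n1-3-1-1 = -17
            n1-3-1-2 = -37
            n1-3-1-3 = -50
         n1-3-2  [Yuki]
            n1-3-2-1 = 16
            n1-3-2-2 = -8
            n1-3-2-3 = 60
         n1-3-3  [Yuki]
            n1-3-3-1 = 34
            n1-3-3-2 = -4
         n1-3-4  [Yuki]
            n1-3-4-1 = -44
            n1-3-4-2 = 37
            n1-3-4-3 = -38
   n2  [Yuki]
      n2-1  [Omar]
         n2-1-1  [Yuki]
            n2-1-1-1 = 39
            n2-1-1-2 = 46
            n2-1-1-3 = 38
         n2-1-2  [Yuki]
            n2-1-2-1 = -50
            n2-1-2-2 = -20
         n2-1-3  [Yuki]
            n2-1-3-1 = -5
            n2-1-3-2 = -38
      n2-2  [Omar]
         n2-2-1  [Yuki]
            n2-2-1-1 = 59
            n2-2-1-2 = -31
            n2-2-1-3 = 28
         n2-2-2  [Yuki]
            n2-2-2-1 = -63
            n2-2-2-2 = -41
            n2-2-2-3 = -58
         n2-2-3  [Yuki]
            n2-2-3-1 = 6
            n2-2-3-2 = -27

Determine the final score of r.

n1-1-1 (Yuki): max(-1, 12) = 12
n1-1-2 (Yuki): max(-96, -42) = -42
n1-1-3 (Yuki): max(-39, 5) = 5
n1-1 (Omar): min(12, -42, 5) = -42
n1-2-1 (Yuki): max(47, 10, -46) = 47
n1-2-2 (Yuki): max(61, 71, -29) = 71
n1-2 (Omar): min(47, 71) = 47
n1-3-1 (Yuki): max(-17, -37, -50) = -17
n1-3-2 (Yuki): max(16, -8, 60) = 60
n1-3-3 (Yuki): max(34, -4) = 34
n1-3-4 (Yuki): max(-44, 37, -38) = 37
n1-3 (Omar): min(-17, 60, 34, 37) = -17
n1 (Yuki): max(-42, 47, -17) = 47
n2-1-1 (Yuki): max(39, 46, 38) = 46
n2-1-2 (Yuki): max(-50, -20) = -20
n2-1-3 (Yuki): max(-5, -38) = -5
n2-1 (Omar): min(46, -20, -5) = -20
n2-2-1 (Yuki): max(59, -31, 28) = 59
n2-2-2 (Yuki): max(-63, -41, -58) = -41
n2-2-3 (Yuki): max(6, -27) = 6
n2-2 (Omar): min(59, -41, 6) = -41
n2 (Yuki): max(-20, -41) = -20
r (Omar): min(47, -20) = -20

-20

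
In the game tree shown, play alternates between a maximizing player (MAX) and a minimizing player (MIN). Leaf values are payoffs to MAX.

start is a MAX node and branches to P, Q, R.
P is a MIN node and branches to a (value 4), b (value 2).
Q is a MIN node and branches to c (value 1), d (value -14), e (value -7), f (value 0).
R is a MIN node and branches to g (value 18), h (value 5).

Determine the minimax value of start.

P (MIN): min(4, 2) = 2
Q (MIN): min(1, -14, -7, 0) = -14
R (MIN): min(18, 5) = 5
start (MAX): max(2, -14, 5) = 5

5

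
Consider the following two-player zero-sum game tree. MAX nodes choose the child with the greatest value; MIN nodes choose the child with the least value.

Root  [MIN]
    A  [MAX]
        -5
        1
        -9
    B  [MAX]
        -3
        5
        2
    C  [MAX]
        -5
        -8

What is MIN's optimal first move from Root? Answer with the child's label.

A (MAX): max(-5, 1, -9) = 1
B (MAX): max(-3, 5, 2) = 5
C (MAX): max(-5, -8) = -5
Root (MIN): min(1, 5, -5) = -5
MIN at Root wants the lowest of {A=1, B=5, C=-5}, so chooses C.

C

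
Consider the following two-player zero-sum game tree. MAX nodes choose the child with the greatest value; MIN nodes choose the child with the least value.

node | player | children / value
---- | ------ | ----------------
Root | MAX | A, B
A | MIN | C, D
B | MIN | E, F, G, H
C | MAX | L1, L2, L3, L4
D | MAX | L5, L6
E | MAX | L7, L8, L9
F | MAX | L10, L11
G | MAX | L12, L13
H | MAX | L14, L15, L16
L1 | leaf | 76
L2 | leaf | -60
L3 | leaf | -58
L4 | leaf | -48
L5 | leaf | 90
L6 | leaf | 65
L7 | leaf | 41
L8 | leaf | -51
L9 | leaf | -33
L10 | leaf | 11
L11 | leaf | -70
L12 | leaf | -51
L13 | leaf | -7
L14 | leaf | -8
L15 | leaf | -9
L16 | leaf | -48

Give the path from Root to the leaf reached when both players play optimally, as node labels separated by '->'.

C (MAX): max(76, -60, -58, -48) = 76
D (MAX): max(90, 65) = 90
A (MIN): min(76, 90) = 76
E (MAX): max(41, -51, -33) = 41
F (MAX): max(11, -70) = 11
G (MAX): max(-51, -7) = -7
H (MAX): max(-8, -9, -48) = -8
B (MIN): min(41, 11, -7, -8) = -8
Root (MAX): max(76, -8) = 76
At Root, MAX picks A (highest: 76).
At A, MIN picks C (lowest: 76).
At C, MAX picks L1 (highest: 76).
Terminal value 76.

Root -> A -> C -> L1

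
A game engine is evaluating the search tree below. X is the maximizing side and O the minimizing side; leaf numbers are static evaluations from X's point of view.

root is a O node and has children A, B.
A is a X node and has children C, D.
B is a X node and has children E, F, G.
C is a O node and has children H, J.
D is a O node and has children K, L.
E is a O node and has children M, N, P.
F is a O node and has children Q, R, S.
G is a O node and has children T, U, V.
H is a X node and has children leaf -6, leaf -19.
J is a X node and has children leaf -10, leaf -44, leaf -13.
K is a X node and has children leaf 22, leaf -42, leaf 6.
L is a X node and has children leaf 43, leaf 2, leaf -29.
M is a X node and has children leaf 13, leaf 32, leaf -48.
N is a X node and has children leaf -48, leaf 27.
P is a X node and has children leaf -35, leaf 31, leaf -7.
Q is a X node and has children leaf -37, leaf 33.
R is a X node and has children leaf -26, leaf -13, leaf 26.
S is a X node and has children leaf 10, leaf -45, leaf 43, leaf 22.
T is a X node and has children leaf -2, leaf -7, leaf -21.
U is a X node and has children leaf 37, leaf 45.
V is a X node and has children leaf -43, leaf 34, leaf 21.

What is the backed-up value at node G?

T (X): max(-2, -7, -21) = -2
U (X): max(37, 45) = 45
V (X): max(-43, 34, 21) = 34
G (O): min(-2, 45, 34) = -2

-2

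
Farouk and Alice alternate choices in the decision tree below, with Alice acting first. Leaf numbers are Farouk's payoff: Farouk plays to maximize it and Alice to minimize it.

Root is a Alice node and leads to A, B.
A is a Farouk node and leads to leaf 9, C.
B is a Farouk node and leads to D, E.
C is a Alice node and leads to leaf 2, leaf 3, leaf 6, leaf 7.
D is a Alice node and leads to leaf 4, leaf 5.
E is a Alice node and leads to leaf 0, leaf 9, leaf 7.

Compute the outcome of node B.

4

D (Alice): min(4, 5) = 4
E (Alice): min(0, 9, 7) = 0
B (Farouk): max(4, 0) = 4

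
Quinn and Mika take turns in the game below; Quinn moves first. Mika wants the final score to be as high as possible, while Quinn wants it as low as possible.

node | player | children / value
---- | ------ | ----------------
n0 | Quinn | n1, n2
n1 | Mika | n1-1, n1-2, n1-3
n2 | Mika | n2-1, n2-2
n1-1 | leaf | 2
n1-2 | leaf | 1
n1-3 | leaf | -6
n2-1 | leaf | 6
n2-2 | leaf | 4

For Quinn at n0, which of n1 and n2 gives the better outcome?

n1

n1 (Mika): max(2, 1, -6) = 2
n2 (Mika): max(6, 4) = 6
Quinn prefers the lower value; n1=2, n2=6. n1 is better since 2 < 6.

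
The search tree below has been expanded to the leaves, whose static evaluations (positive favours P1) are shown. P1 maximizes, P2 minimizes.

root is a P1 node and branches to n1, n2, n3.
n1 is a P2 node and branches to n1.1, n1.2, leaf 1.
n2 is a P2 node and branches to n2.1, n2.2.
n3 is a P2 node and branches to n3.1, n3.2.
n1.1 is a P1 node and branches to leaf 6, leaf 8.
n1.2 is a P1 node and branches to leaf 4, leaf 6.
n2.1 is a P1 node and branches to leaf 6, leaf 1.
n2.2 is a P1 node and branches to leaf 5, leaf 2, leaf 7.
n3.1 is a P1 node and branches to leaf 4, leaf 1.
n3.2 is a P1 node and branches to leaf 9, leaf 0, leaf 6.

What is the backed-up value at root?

6

n1.1 (P1): max(6, 8) = 8
n1.2 (P1): max(4, 6) = 6
n1 (P2): min(8, 6, 1) = 1
n2.1 (P1): max(6, 1) = 6
n2.2 (P1): max(5, 2, 7) = 7
n2 (P2): min(6, 7) = 6
n3.1 (P1): max(4, 1) = 4
n3.2 (P1): max(9, 0, 6) = 9
n3 (P2): min(4, 9) = 4
root (P1): max(1, 6, 4) = 6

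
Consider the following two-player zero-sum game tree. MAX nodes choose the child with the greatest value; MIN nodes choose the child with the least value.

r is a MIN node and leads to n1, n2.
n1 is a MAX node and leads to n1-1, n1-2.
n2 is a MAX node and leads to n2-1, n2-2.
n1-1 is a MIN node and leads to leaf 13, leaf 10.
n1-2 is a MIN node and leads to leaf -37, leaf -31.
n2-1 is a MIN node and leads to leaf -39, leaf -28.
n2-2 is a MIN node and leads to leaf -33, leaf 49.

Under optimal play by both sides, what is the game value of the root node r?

-33

n1-1 (MIN): min(13, 10) = 10
n1-2 (MIN): min(-37, -31) = -37
n1 (MAX): max(10, -37) = 10
n2-1 (MIN): min(-39, -28) = -39
n2-2 (MIN): min(-33, 49) = -33
n2 (MAX): max(-39, -33) = -33
r (MIN): min(10, -33) = -33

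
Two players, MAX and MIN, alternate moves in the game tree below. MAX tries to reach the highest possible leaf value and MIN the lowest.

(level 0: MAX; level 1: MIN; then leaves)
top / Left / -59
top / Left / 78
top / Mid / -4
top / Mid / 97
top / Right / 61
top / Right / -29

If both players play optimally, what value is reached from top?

-4

Left (MIN): min(-59, 78) = -59
Mid (MIN): min(-4, 97) = -4
Right (MIN): min(61, -29) = -29
top (MAX): max(-59, -4, -29) = -4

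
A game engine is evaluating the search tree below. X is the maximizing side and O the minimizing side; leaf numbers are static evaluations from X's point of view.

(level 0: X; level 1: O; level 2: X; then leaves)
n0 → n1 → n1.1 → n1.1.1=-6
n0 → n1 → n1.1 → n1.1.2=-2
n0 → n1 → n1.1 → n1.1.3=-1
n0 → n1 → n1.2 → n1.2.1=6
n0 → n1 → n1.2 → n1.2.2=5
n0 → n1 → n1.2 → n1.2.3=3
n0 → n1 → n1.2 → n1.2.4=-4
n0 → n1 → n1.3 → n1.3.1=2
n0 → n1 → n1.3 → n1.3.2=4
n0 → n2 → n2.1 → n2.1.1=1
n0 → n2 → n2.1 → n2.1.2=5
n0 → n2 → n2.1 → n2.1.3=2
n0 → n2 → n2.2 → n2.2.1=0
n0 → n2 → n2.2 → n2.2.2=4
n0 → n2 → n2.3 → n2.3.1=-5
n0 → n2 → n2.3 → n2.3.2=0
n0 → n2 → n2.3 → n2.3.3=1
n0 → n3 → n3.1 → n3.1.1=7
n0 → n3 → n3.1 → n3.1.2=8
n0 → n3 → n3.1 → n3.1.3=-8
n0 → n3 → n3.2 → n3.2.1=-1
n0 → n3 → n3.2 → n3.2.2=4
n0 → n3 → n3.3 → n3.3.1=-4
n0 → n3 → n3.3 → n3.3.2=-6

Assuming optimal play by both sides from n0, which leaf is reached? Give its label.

n1.1 (X): max(-6, -2, -1) = -1
n1.2 (X): max(6, 5, 3, -4) = 6
n1.3 (X): max(2, 4) = 4
n1 (O): min(-1, 6, 4) = -1
n2.1 (X): max(1, 5, 2) = 5
n2.2 (X): max(0, 4) = 4
n2.3 (X): max(-5, 0, 1) = 1
n2 (O): min(5, 4, 1) = 1
n3.1 (X): max(7, 8, -8) = 8
n3.2 (X): max(-1, 4) = 4
n3.3 (X): max(-4, -6) = -4
n3 (O): min(8, 4, -4) = -4
n0 (X): max(-1, 1, -4) = 1
At n0, X picks n2 (highest: 1).
At n2, O picks n2.3 (lowest: 1).
At n2.3, X picks n2.3.3 (highest: 1).
Terminal value 1.

n2.3.3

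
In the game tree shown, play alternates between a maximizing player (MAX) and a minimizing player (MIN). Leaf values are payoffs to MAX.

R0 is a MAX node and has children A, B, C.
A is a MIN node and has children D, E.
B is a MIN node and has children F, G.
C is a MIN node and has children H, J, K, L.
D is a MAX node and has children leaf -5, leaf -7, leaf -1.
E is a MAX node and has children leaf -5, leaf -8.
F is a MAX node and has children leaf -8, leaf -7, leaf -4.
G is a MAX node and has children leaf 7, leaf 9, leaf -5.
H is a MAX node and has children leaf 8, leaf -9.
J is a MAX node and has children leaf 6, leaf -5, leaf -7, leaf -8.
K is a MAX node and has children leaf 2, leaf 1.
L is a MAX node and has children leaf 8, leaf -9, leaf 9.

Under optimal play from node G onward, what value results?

9

G (MAX): max(7, 9, -5) = 9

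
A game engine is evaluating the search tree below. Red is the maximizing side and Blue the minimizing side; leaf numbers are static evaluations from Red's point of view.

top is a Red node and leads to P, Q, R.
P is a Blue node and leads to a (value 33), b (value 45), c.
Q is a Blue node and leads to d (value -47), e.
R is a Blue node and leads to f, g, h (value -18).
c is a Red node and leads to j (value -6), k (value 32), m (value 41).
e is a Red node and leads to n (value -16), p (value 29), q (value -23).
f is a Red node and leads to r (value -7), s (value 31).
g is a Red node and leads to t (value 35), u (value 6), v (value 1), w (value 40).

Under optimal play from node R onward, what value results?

-18

f (Red): max(-7, 31) = 31
g (Red): max(35, 6, 1, 40) = 40
R (Blue): min(31, 40, -18) = -18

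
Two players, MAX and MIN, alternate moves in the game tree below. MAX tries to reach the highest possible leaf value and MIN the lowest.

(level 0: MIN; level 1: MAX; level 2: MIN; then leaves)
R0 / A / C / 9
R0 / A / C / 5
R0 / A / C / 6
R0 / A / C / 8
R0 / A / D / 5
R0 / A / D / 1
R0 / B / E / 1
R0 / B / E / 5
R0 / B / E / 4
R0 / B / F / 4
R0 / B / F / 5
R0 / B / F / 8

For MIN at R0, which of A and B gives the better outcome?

B

C (MIN): min(9, 5, 6, 8) = 5
D (MIN): min(5, 1) = 1
A (MAX): max(5, 1) = 5
E (MIN): min(1, 5, 4) = 1
F (MIN): min(4, 5, 8) = 4
B (MAX): max(1, 4) = 4
MIN prefers the lower value; A=5, B=4. B is better since 4 < 5.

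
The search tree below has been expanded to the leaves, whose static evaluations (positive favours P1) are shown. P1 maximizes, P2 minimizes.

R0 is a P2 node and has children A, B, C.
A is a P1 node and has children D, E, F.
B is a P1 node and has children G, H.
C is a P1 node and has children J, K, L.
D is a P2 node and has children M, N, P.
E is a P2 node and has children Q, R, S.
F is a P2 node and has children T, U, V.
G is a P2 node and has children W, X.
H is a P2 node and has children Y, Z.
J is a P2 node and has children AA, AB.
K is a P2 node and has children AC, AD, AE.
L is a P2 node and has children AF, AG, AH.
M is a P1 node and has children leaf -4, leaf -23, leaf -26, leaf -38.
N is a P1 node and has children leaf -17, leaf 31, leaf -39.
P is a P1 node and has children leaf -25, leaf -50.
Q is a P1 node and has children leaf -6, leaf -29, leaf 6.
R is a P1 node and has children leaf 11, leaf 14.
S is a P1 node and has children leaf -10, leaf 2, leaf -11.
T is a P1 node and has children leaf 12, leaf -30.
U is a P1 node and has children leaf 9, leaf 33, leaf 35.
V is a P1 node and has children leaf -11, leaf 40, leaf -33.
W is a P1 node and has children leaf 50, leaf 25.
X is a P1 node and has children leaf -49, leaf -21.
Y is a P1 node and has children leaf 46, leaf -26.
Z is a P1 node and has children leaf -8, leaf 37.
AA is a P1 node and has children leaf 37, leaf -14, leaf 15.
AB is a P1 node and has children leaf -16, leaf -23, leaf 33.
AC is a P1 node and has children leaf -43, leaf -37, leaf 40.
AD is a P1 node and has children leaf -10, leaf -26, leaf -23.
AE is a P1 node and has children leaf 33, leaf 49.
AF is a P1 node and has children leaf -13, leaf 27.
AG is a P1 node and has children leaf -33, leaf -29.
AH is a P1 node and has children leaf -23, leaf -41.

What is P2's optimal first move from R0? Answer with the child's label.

M (P1): max(-4, -23, -26, -38) = -4
N (P1): max(-17, 31, -39) = 31
P (P1): max(-25, -50) = -25
D (P2): min(-4, 31, -25) = -25
Q (P1): max(-6, -29, 6) = 6
R (P1): max(11, 14) = 14
S (P1): max(-10, 2, -11) = 2
E (P2): min(6, 14, 2) = 2
T (P1): max(12, -30) = 12
U (P1): max(9, 33, 35) = 35
V (P1): max(-11, 40, -33) = 40
F (P2): min(12, 35, 40) = 12
A (P1): max(-25, 2, 12) = 12
W (P1): max(50, 25) = 50
X (P1): max(-49, -21) = -21
G (P2): min(50, -21) = -21
Y (P1): max(46, -26) = 46
Z (P1): max(-8, 37) = 37
H (P2): min(46, 37) = 37
B (P1): max(-21, 37) = 37
AA (P1): max(37, -14, 15) = 37
AB (P1): max(-16, -23, 33) = 33
J (P2): min(37, 33) = 33
AC (P1): max(-43, -37, 40) = 40
AD (P1): max(-10, -26, -23) = -10
AE (P1): max(33, 49) = 49
K (P2): min(40, -10, 49) = -10
AF (P1): max(-13, 27) = 27
AG (P1): max(-33, -29) = -29
AH (P1): max(-23, -41) = -23
L (P2): min(27, -29, -23) = -29
C (P1): max(33, -10, -29) = 33
R0 (P2): min(12, 37, 33) = 12
P2 at R0 wants the lowest of {A=12, B=37, C=33}, so chooses A.

A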